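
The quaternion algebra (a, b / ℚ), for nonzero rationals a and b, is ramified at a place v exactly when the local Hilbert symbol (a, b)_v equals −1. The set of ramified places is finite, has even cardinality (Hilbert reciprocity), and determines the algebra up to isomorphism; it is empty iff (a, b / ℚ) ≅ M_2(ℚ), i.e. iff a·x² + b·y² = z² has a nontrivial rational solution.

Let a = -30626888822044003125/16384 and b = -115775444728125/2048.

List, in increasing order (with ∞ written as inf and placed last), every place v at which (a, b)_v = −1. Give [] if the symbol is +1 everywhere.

Mod squares: a ≡ -8645, b ≡ -170. Check v ∈ {∞, 2, 3, 5, 7, 13, 17, 19}.
v=2: v_2(a)=-14, v_2(b)=-11; units ≡ 3, 3 (mod 8); ε·ε+αω+βω = 1·1+-14·1+-11·1 ≡ 0  ⇒  (a,b)_2 = +1.
v=17: a=17^2·(≡4), b=17^1·(≡11) mod 17; (4|17)=+1, (11|17)=-1; (−1)^{2·1·8}·(+1)^1·(-1)^2 = +1.
v=13: a=13^3·(≡2), b=13^2·(≡4) mod 13; (2|13)=-1, (4|13)=+1; (−1)^{3·2·6}·(-1)^2·(+1)^3 = +1.
v=19: a=19^3·(≡5), b=19^2·(≡9) mod 19; (5|19)=+1, (9|19)=+1; (−1)^{3·2·9}·(+1)^2·(+1)^3 = +1.
v=5: a=5^5·(≡1), b=5^5·(≡4) mod 5; (1|5)=+1, (4|5)=+1; (−1)^{5·5·2}·(+1)^5·(+1)^5 = +1.
v=3: a=3^8·(≡1), b=3^6·(≡1) mod 3; (1|3)=+1, (1|3)=+1; (−1)^{8·6·1}·(+1)^6·(+1)^8 = +1.
v=7: a=7^3·(≡4), b=7^2·(≡5) mod 7; (4|7)=+1, (5|7)=-1; (−1)^{3·2·3}·(+1)^2·(-1)^3 = -1.
v=∞: -8645 < 0 and -170 < 0  ⇒  (a,b)_∞ = -1.
Ram(-8645, -170) = {7, ∞}; no ℚ_7-point on the conic.

[7, inf]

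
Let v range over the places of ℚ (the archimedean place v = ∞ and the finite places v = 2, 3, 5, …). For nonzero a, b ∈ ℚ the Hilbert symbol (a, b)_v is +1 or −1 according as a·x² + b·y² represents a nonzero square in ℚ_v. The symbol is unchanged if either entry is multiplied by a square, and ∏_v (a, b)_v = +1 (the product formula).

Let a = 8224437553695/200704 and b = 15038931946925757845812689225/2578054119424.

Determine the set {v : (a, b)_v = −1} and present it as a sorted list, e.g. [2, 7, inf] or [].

(a, b) ≡ (2324495, 2001) mod (ℚ^×)²; places V = {2, 3, 5, 7, 11, 17, 19, 23, 29, 41, ∞}.
(a,b)_29: α=1, u≡9; β=3, v≡2 (mod 29); (9|29)=+1, (2|29)=-1; sign (−1)^0·+1^3·-1^1 = -1.
(a,b)_17: α=1, u≡4; β=2, v≡6 (mod 17); (4|17)=+1, (6|17)=-1; sign (−1)^0·+1^2·-1^1 = -1.
(a,b)_∞: sgn(2324495)=+, sgn(2001)=+, so +1.
(a,b)_19: α=2, u≡4; β=4, v≡16 (mod 19); (4|19)=+1, (16|19)=+1; sign (−1)^0·+1^4·+1^2 = +1.
(a,b)_23: α=1, u≡1; β=3, v≡18 (mod 23); (1|23)=+1, (18|23)=+1; sign (−1)^1·+1^3·+1^1 = -1.
(a,b)_41: α=1, u≡37; β=2, v≡18 (mod 41); (37|41)=+1, (18|41)=+1; sign (−1)^0·+1^2·+1^1 = +1.
(a,b)_7: α=-2, u≡6; β=-4, v≡3 (mod 7); (6|7)=-1, (3|7)=-1; sign (−1)^0·-1^-4·-1^-2 = +1.
(a,b)_3: α=4, u≡2; β=7, v≡1 (mod 3); (2|3)=-1, (1|3)=+1; sign (−1)^0·-1^7·+1^4 = -1.
(a,b)_2: α=-12, β=-30; u≡7, v≡1 (mod 8); ε(u)ε(v)=1·0, αω(v)=-12·0, βω(u)=-30·0; sum ≡ 0  ⇒  +1.
(a,b)_5: α=1, u≡1; β=2, v≡1 (mod 5); (1|5)=+1, (1|5)=+1; sign (−1)^0·+1^2·+1^1 = +1.
(a,b)_11: α=2, u≡10; β=4, v≡8 (mod 11); (10|11)=-1, (8|11)=-1; sign (−1)^0·-1^4·-1^2 = +1.
(2324495, 2001 / ℚ) ramifies at {3, 17, 23, 29}: a division algebra.

[3, 17, 23, 29]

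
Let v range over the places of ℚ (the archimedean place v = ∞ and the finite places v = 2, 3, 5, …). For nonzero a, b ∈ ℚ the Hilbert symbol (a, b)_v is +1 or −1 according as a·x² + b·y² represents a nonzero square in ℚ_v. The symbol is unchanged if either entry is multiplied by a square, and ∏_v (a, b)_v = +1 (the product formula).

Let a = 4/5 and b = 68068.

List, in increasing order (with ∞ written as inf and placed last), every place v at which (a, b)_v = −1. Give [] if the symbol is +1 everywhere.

(a, b) ≡ (5, 17017) mod (ℚ^×)²; places V = {2, 5, 7, 11, 13, 17, ∞}.
(a,b)_∞: sgn(5)=+, sgn(17017)=+, so +1.
(a,b)_2: α=2, β=2; u≡5, v≡1 (mod 8); ε(u)ε(v)=0·0, αω(v)=2·0, βω(u)=2·1; sum ≡ 0  ⇒  +1.
(a,b)_11: α=0, u≡3; β=1, v≡6 (mod 11); (3|11)=+1, (6|11)=-1; sign (−1)^0·+1^1·-1^0 = +1.
(a,b)_13: α=0, u≡6; β=1, v≡10 (mod 13); (6|13)=-1, (10|13)=+1; sign (−1)^0·-1^1·+1^0 = -1.
(a,b)_17: α=0, u≡11; β=1, v≡9 (mod 17); (11|17)=-1, (9|17)=+1; sign (−1)^0·-1^1·+1^0 = -1.
(a,b)_7: α=0, u≡5; β=1, v≡1 (mod 7); (5|7)=-1, (1|7)=+1; sign (−1)^0·-1^1·+1^0 = -1.
(a,b)_5: α=-1, u≡4; β=0, v≡3 (mod 5); (4|5)=+1, (3|5)=-1; sign (−1)^0·+1^0·-1^-1 = -1.
Ram(5, 17017) = {5, 7, 13, 17}; no ℚ_5-point on the conic.

[5, 7, 13, 17]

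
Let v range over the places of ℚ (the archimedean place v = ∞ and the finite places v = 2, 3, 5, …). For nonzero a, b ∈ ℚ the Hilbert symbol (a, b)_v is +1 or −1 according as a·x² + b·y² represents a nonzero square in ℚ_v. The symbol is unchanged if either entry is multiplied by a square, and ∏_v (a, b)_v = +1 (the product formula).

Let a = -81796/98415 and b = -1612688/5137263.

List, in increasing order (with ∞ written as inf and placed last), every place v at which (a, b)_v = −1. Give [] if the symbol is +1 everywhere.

Mod squares: a ≡ -15, b ≡ -1479. Check v ∈ {∞, 2, 3, 5, 7, 11, 13, 17, 29}.
v=∞: -15 < 0 and -1479 < 0  ⇒  (a,b)_∞ = -1.
v=2: v_2(a)=2, v_2(b)=4; units ≡ 1, 1 (mod 8); ε·ε+αω+βω = 0·0+2·0+4·0 ≡ 0  ⇒  (a,b)_2 = +1.
v=3: a=3^-9·(≡1), b=3^-11·(≡2) mod 3; (1|3)=+1, (2|3)=-1; (−1)^{-9·-11·1}·(+1)^-11·(-1)^-9 = +1.
v=17: a=17^0·(≡4), b=17^1·(≡4) mod 17; (4|17)=+1, (4|17)=+1; (−1)^{0·1·8}·(+1)^1·(+1)^0 = +1.
v=29: a=29^0·(≡12), b=29^-1·(≡4) mod 29; (12|29)=-1, (4|29)=+1; (−1)^{0·-1·14}·(-1)^-1·(+1)^0 = -1.
v=13: a=13^2·(≡2), b=13^0·(≡1) mod 13; (2|13)=-1, (1|13)=+1; (−1)^{2·0·6}·(-1)^0·(+1)^2 = +1.
v=7: a=7^0·(≡3), b=7^2·(≡6) mod 7; (3|7)=-1, (6|7)=-1; (−1)^{0·2·3}·(-1)^2·(-1)^0 = +1.
v=5: a=5^-1·(≡3), b=5^0·(≡4) mod 5; (3|5)=-1, (4|5)=+1; (−1)^{-1·0·2}·(-1)^0·(+1)^-1 = +1.
v=11: a=11^2·(≡8), b=11^2·(≡7) mod 11; (8|11)=-1, (7|11)=-1; (−1)^{2·2·5}·(-1)^2·(-1)^2 = +1.
|Ram(-15, -1479)| = 2, even; anisotropic at {29, ∞}.

[29, inf]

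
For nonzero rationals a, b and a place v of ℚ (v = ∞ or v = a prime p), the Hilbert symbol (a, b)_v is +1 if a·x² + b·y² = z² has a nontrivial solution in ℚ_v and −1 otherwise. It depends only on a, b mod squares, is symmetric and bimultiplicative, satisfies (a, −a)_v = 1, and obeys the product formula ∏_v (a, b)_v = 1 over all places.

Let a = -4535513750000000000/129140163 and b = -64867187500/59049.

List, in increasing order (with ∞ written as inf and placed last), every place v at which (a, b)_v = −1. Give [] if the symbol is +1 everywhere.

[3, 19, 23, inf]

Mod squares: a ≡ -285, b ≡ -115. Check v ∈ {∞, 2, 3, 5, 19, 23}.
v=23: a=23^2·(≡19), b=23^1·(≡4) mod 23; (19|23)=-1, (4|23)=+1; (−1)^{2·1·11}·(-1)^1·(+1)^2 = -1.
v=19: a=19^3·(≡17), b=19^2·(≡18) mod 19; (17|19)=+1, (18|19)=-1; (−1)^{3·2·9}·(+1)^2·(-1)^3 = -1.
v=2: v_2(a)=10, v_2(b)=2; units ≡ 3, 5 (mod 8); ε·ε+αω+βω = 1·0+10·1+2·1 ≡ 0  ⇒  (a,b)_2 = +1.
v=∞: -285 < 0 and -115 < 0  ⇒  (a,b)_∞ = -1.
v=3: a=3^-17·(≡1), b=3^-10·(≡2) mod 3; (1|3)=+1, (2|3)=-1; (−1)^{-17·-10·1}·(+1)^-10·(-1)^-17 = -1.
v=5: a=5^13·(≡2), b=5^9·(≡2) mod 5; (2|5)=-1, (2|5)=-1; (−1)^{13·9·2}·(-1)^9·(-1)^13 = +1.
(-285, -115 / ℚ) ramifies at {3, 19, 23, ∞}: a division algebra.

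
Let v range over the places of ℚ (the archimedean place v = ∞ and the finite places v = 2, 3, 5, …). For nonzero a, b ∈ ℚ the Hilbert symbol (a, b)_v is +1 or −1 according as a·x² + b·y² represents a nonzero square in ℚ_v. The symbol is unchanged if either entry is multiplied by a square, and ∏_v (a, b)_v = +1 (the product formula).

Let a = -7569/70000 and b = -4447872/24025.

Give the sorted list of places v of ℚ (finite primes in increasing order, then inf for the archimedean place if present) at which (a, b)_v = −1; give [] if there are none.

[3, 7, 13, inf]

(a, b) ≡ (-7, -858) mod (ℚ^×)²; places V = {2, 3, 5, 7, 11, 13, 29, 31, ∞}.
(a,b)_11: α=0, u≡3; β=1, v≡8 (mod 11); (3|11)=+1, (8|11)=-1; sign (−1)^0·+1^1·-1^0 = +1.
(a,b)_∞: sgn(-7)=−, sgn(-858)=−, so -1.
(a,b)_13: α=0, u≡11; β=1, v≡3 (mod 13); (11|13)=-1, (3|13)=+1; sign (−1)^0·-1^1·+1^0 = -1.
(a,b)_7: α=-1, u≡3; β=0, v≡5 (mod 7); (3|7)=-1, (5|7)=-1; sign (−1)^0·-1^0·-1^-1 = -1.
(a,b)_29: α=2, u≡16; β=0, v≡27 (mod 29); (16|29)=+1, (27|29)=-1; sign (−1)^0·+1^0·-1^2 = +1.
(a,b)_3: α=2, u≡2; β=5, v≡2 (mod 3); (2|3)=-1, (2|3)=-1; sign (−1)^0·-1^5·-1^2 = -1.
(a,b)_31: α=0, u≡13; β=-2, v≡9 (mod 31); (13|31)=-1, (9|31)=+1; sign (−1)^0·-1^-2·+1^0 = +1.
(a,b)_2: α=-4, β=7; u≡1, v≡3 (mod 8); ε(u)ε(v)=0·1, αω(v)=-4·1, βω(u)=7·0; sum ≡ 0  ⇒  +1.
(a,b)_5: α=-4, u≡3; β=-2, v≡3 (mod 5); (3|5)=-1, (3|5)=-1; sign (−1)^0·-1^-2·-1^-4 = +1.
|Ram(-7, -858)| = 4, even; anisotropic at {3, 7, 13, ∞}.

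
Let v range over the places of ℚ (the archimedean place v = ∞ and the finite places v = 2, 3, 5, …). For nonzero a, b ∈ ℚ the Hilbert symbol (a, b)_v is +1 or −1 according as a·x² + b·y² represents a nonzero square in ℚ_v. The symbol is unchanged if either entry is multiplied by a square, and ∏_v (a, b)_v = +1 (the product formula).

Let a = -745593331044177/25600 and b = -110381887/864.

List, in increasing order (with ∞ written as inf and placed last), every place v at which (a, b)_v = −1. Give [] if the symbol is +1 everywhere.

Mod squares: a ≡ -33, b ≡ -42. Check v ∈ {∞, 2, 3, 5, 7, 11, 19}.
v=∞: -33 < 0 and -42 < 0  ⇒  (a,b)_∞ = -1.
v=2: v_2(a)=-10, v_2(b)=-5; units ≡ 7, 3 (mod 8); ε·ε+αω+βω = 1·1+-10·1+-5·0 ≡ 1  ⇒  (a,b)_2 = -1.
v=5: a=5^-2·(≡2), b=5^0·(≡2) mod 5; (2|5)=-1, (2|5)=-1; (−1)^{-2·0·2}·(-1)^0·(-1)^-2 = +1.
v=3: a=3^5·(≡1), b=3^-3·(≡1) mod 3; (1|3)=+1, (1|3)=+1; (−1)^{5·-3·1}·(+1)^-3·(+1)^5 = -1.
v=11: a=11^3·(≡6), b=11^2·(≡10) mod 11; (6|11)=-1, (10|11)=-1; (−1)^{3·2·5}·(-1)^2·(-1)^3 = -1.
v=19: a=19^6·(≡9), b=19^4·(≡3) mod 19; (9|19)=+1, (3|19)=-1; (−1)^{6·4·9}·(+1)^4·(-1)^6 = +1.
v=7: a=7^2·(≡2), b=7^1·(≡1) mod 7; (2|7)=+1, (1|7)=+1; (−1)^{2·1·3}·(+1)^1·(+1)^2 = +1.
Ram(-33, -42) = {2, 3, 11, ∞}; no ℚ_2-point on the conic.

[2, 3, 11, inf]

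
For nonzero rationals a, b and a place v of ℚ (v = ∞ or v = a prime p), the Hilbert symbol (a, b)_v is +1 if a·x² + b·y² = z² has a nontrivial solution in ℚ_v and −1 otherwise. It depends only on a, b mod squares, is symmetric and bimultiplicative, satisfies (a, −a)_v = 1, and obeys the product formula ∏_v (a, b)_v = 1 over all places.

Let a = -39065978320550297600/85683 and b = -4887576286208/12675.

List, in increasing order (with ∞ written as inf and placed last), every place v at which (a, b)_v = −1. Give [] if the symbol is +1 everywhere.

[3, 17, 31, inf]

(a, b) ≡ (-58497, -409479) mod (ℚ^×)²; places V = {2, 3, 5, 7, 11, 13, 17, 31, 37, ∞}.
(a,b)_11: α=4, u≡1; β=2, v≡6 (mod 11); (1|11)=+1, (6|11)=-1; sign (−1)^0·+1^2·-1^4 = +1.
(a,b)_2: α=16, β=10; u≡7, v≡1 (mod 8); ε(u)ε(v)=1·0, αω(v)=16·0, βω(u)=10·0; sum ≡ 0  ⇒  +1.
(a,b)_5: α=2, u≡2; β=-2, v≡1 (mod 5); (2|5)=-1, (1|5)=+1; sign (−1)^0·-1^-2·+1^2 = +1.
(a,b)_17: α=5, u≡11; β=3, v≡13 (mod 17); (11|17)=-1, (13|17)=+1; sign (−1)^0·-1^3·+1^5 = -1.
(a,b)_37: α=1, u≡11; β=1, v≡33 (mod 37); (11|37)=+1, (33|37)=+1; sign (−1)^0·+1^1·+1^1 = +1.
(a,b)_3: α=-1, u≡1; β=-1, v≡1 (mod 3); (1|3)=+1, (1|3)=+1; sign (−1)^1·+1^-1·+1^-1 = -1.
(a,b)_31: α=1, u≡16; β=1, v≡8 (mod 31); (16|31)=+1, (8|31)=+1; sign (−1)^1·+1^1·+1^1 = -1.
(a,b)_7: α=0, u≡2; β=1, v≡2 (mod 7); (2|7)=+1, (2|7)=+1; sign (−1)^0·+1^1·+1^0 = +1.
(a,b)_13: α=-4, u≡12; β=-2, v≡6 (mod 13); (12|13)=+1, (6|13)=-1; sign (−1)^0·+1^-2·-1^-4 = +1.
(a,b)_∞: sgn(-58497)=−, sgn(-409479)=−, so -1.
|Ram(-58497, -409479)| = 4, even; anisotropic at {3, 17, 31, ∞}.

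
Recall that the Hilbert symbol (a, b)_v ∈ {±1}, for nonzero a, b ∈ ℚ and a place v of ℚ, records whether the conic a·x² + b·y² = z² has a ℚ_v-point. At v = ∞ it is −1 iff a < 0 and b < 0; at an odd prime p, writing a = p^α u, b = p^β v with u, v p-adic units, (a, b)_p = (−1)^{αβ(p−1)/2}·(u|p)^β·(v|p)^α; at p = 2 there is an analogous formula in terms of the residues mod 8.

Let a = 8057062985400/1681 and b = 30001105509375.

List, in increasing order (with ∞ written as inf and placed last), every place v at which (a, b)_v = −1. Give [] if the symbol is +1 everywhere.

[2, 3, 11, 13]

Mod squares: a ≡ 494, b ≡ 3135. Check v ∈ {∞, 2, 3, 5, 7, 11, 13, 19, 41, 43}.
v=∞: 494 > 0 and 3135 > 0  ⇒  (a,b)_∞ = +1.
v=19: a=19^1·(≡16), b=19^1·(≡12) mod 19; (16|19)=+1, (12|19)=-1; (−1)^{1·1·9}·(+1)^1·(-1)^1 = +1.
v=41: a=41^-2·(≡9), b=41^0·(≡19) mod 41; (9|41)=+1, (19|41)=-1; (−1)^{-2·0·20}·(+1)^0·(-1)^-2 = +1.
v=11: a=11^2·(≡7), b=11^1·(≡7) mod 11; (7|11)=-1, (7|11)=-1; (−1)^{2·1·5}·(-1)^1·(-1)^2 = -1.
v=43: a=43^2·(≡15), b=43^2·(≡22) mod 43; (15|43)=+1, (22|43)=-1; (−1)^{2·2·21}·(+1)^2·(-1)^2 = +1.
v=7: a=7^0·(≡2), b=7^2·(≡5) mod 7; (2|7)=+1, (5|7)=-1; (−1)^{0·2·3}·(+1)^2·(-1)^0 = +1.
v=2: v_2(a)=3, v_2(b)=0; units ≡ 7, 7 (mod 8); ε·ε+αω+βω = 1·1+3·0+0·0 ≡ 1  ⇒  (a,b)_2 = -1.
v=13: a=13^1·(≡12), b=13^2·(≡8) mod 13; (12|13)=+1, (8|13)=-1; (−1)^{1·2·6}·(+1)^2·(-1)^1 = -1.
v=5: a=5^2·(≡1), b=5^5·(≡3) mod 5; (1|5)=+1, (3|5)=-1; (−1)^{2·5·2}·(+1)^5·(-1)^2 = +1.
v=3: a=3^6·(≡2), b=3^1·(≡1) mod 3; (2|3)=-1, (1|3)=+1; (−1)^{6·1·1}·(-1)^1·(+1)^6 = -1.
Ram(494, 3135) = {2, 3, 11, 13}; no ℚ_2-point on the conic.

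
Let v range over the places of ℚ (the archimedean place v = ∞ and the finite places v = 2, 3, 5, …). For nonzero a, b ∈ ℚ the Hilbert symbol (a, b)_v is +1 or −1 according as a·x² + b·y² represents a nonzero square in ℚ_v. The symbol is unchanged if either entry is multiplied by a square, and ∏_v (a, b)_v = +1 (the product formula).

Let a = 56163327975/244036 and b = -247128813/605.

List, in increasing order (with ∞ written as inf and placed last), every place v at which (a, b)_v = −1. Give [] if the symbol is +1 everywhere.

[2, 23]

(a, b) ≡ (391, -5865) mod (ℚ^×)²; places V = {2, 3, 5, 11, 13, 17, 19, 23, 47, ∞}.
(a,b)_13: α=-2, u≡1; β=0, v≡8 (mod 13); (1|13)=+1, (8|13)=-1; sign (−1)^0·+1^0·-1^-2 = +1.
(a,b)_23: α=1, u≡19; β=1, v≡19 (mod 23); (19|23)=-1, (19|23)=-1; sign (−1)^1·-1^1·-1^1 = -1.
(a,b)_47: α=2, u≡30; β=0, v≡38 (mod 47); (30|47)=-1, (38|47)=-1; sign (−1)^0·-1^0·-1^2 = +1.
(a,b)_∞: sgn(391)=+, sgn(-5865)=−, so +1.
(a,b)_11: α=0, u≡7; β=-2, v≡5 (mod 11); (7|11)=-1, (5|11)=+1; sign (−1)^0·-1^-2·+1^0 = +1.
(a,b)_5: α=2, u≡4; β=-1, v≡2 (mod 5); (4|5)=+1, (2|5)=-1; sign (−1)^0·+1^-1·-1^2 = +1.
(a,b)_17: α=3, u≡10; β=3, v≡7 (mod 17); (10|17)=-1, (7|17)=-1; sign (−1)^0·-1^3·-1^3 = +1.
(a,b)_3: α=2, u≡1; β=7, v≡1 (mod 3); (1|3)=+1, (1|3)=+1; sign (−1)^0·+1^7·+1^2 = +1.
(a,b)_19: α=-2, u≡16; β=0, v≡4 (mod 19); (16|19)=+1, (4|19)=+1; sign (−1)^0·+1^0·+1^-2 = +1.
(a,b)_2: α=-2, β=0; u≡7, v≡7 (mod 8); ε(u)ε(v)=1·1, αω(v)=-2·0, βω(u)=0·0; sum ≡ 1  ⇒  -1.
|Ram(391, -5865)| = 2, even; anisotropic at {2, 23}.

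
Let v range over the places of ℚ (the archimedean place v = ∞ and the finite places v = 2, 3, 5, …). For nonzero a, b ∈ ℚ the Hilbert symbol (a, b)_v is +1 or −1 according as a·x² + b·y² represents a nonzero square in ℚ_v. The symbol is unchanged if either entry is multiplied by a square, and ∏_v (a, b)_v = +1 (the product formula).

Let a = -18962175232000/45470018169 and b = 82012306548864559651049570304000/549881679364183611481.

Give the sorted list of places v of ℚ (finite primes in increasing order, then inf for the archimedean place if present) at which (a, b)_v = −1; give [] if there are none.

(a, b) ≡ (-130, 165) mod (ℚ^×)²; places V = {2, 3, 5, 7, 11, 13, 19, 29, 31, 43, ∞}.
(a,b)_43: α=-2, u≡20; β=-8, v≡38 (mod 43); (20|43)=-1, (38|43)=+1; sign (−1)^0·-1^-8·+1^-2 = +1.
(a,b)_2: α=11, β=20; u≡7, v≡5 (mod 8); ε(u)ε(v)=1·0, αω(v)=11·1, βω(u)=20·0; sum ≡ 1  ⇒  -1.
(a,b)_11: α=2, u≡8; β=7, v≡1 (mod 11); (8|11)=-1, (1|11)=+1; sign (−1)^0·-1^7·+1^2 = -1.
(a,b)_5: α=3, u≡1; β=3, v≡2 (mod 5); (1|5)=+1, (2|5)=-1; sign (−1)^0·+1^3·-1^3 = -1.
(a,b)_3: α=-4, u≡2; β=1, v≡1 (mod 3); (2|3)=-1, (1|3)=+1; sign (−1)^0·-1^1·+1^-4 = -1.
(a,b)_13: α=1, u≡1; β=6, v≡4 (mod 13); (1|13)=+1, (4|13)=+1; sign (−1)^0·+1^6·+1^1 = +1.
(a,b)_29: α=-2, u≡19; β=0, v≡25 (mod 29); (19|29)=-1, (25|29)=+1; sign (−1)^0·-1^0·+1^-2 = +1.
(a,b)_∞: sgn(-130)=−, sgn(165)=+, so +1.
(a,b)_31: α=2, u≡2; β=4, v≡10 (mod 31); (2|31)=+1, (10|31)=+1; sign (−1)^0·+1^4·+1^2 = +1.
(a,b)_19: α=-2, u≡8; β=-6, v≡14 (mod 19); (8|19)=-1, (14|19)=-1; sign (−1)^0·-1^-6·-1^-2 = +1.
(a,b)_7: α=2, u≡6; β=4, v≡4 (mod 7); (6|7)=-1, (4|7)=+1; sign (−1)^0·-1^4·+1^2 = +1.
|Ram(-130, 165)| = 4, even; anisotropic at {2, 3, 5, 11}.

[2, 3, 5, 11]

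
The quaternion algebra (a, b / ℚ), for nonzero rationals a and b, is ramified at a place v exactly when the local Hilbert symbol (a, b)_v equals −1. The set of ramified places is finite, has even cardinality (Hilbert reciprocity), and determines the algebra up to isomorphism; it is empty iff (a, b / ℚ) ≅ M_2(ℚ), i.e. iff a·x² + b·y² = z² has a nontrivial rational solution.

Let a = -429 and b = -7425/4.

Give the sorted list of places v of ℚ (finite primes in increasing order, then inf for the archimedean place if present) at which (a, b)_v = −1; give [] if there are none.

Mod squares: a ≡ -429, b ≡ -33. Check v ∈ {∞, 2, 3, 5, 11, 13}.
v=11: a=11^1·(≡5), b=11^1·(≡10) mod 11; (5|11)=+1, (10|11)=-1; (−1)^{1·1·5}·(+1)^1·(-1)^1 = +1.
v=2: v_2(a)=0, v_2(b)=-2; units ≡ 3, 7 (mod 8); ε·ε+αω+βω = 1·1+0·0+-2·1 ≡ 1  ⇒  (a,b)_2 = -1.
v=5: a=5^0·(≡1), b=5^2·(≡2) mod 5; (1|5)=+1, (2|5)=-1; (−1)^{0·2·2}·(+1)^2·(-1)^0 = +1.
v=13: a=13^1·(≡6), b=13^0·(≡6) mod 13; (6|13)=-1, (6|13)=-1; (−1)^{1·0·6}·(-1)^0·(-1)^1 = -1.
v=∞: -429 < 0 and -33 < 0  ⇒  (a,b)_∞ = -1.
v=3: a=3^1·(≡1), b=3^3·(≡1) mod 3; (1|3)=+1, (1|3)=+1; (−1)^{1·3·1}·(+1)^3·(+1)^1 = -1.
(-429, -33 / ℚ) ramifies at {2, 3, 13, ∞}: a division algebra.

[2, 3, 13, inf]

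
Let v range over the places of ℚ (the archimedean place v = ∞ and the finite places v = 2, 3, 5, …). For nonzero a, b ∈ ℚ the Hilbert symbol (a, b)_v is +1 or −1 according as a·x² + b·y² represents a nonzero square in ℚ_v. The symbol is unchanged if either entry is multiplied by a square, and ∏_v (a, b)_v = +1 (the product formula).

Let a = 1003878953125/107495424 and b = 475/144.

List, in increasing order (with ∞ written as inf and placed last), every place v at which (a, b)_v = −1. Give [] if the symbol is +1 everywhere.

[19, 29]

(a, b) ≡ (493, 19) mod (ℚ^×)²; places V = {2, 3, 5, 17, 19, 29, ∞}.
(a,b)_19: α=4, u≡13; β=1, v≡4 (mod 19); (13|19)=-1, (4|19)=+1; sign (−1)^0·-1^1·+1^4 = -1.
(a,b)_29: α=1, u≡10; β=0, v≡18 (mod 29); (10|29)=-1, (18|29)=-1; sign (−1)^0·-1^0·-1^1 = -1.
(a,b)_17: α=1, u≡11; β=0, v≡2 (mod 17); (11|17)=-1, (2|17)=+1; sign (−1)^0·-1^0·+1^1 = +1.
(a,b)_2: α=-14, β=-4; u≡5, v≡3 (mod 8); ε(u)ε(v)=0·1, αω(v)=-14·1, βω(u)=-4·1; sum ≡ 0  ⇒  +1.
(a,b)_3: α=-8, u≡1; β=-2, v≡1 (mod 3); (1|3)=+1, (1|3)=+1; sign (−1)^0·+1^-2·+1^-8 = +1.
(a,b)_∞: sgn(493)=+, sgn(19)=+, so +1.
(a,b)_5: α=6, u≡2; β=2, v≡1 (mod 5); (2|5)=-1, (1|5)=+1; sign (−1)^0·-1^2·+1^6 = +1.
Ram(493, 19) = {19, 29}; no ℚ_19-point on the conic.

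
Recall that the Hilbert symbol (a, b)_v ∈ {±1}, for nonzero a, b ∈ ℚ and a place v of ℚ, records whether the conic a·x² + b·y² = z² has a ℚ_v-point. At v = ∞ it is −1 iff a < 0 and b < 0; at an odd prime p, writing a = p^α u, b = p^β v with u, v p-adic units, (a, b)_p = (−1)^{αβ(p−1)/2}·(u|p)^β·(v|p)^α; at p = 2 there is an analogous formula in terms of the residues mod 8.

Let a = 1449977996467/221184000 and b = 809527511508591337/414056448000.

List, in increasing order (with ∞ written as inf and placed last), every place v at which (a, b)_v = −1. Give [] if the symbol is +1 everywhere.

[3, 5, 11, 19]

Mod squares: a ≡ 6045, b ≡ 362597235. Check v ∈ {∞, 2, 3, 5, 7, 11, 13, 19, 31, 41}.
v=13: a=13^1·(≡4), b=13^-1·(≡3) mod 13; (4|13)=+1, (3|13)=+1; (−1)^{1·-1·6}·(+1)^-1·(+1)^1 = +1.
v=3: a=3^-3·(≡2), b=3^-5·(≡2) mod 3; (2|3)=-1, (2|3)=-1; (−1)^{-3·-5·1}·(-1)^-5·(-1)^-3 = -1.
v=∞: 6045 > 0 and 362597235 > 0  ⇒  (a,b)_∞ = +1.
v=41: a=41^2·(≡20), b=41^3·(≡3) mod 41; (20|41)=+1, (3|41)=-1; (−1)^{2·3·20}·(+1)^3·(-1)^2 = +1.
v=7: a=7^2·(≡2), b=7^3·(≡1) mod 7; (2|7)=+1, (1|7)=+1; (−1)^{2·3·3}·(+1)^3·(+1)^2 = +1.
v=19: a=19^2·(≡12), b=19^3·(≡11) mod 19; (12|19)=-1, (11|19)=+1; (−1)^{2·3·9}·(-1)^3·(+1)^2 = -1.
v=31: a=31^1·(≡9), b=31^1·(≡23) mod 31; (9|31)=+1, (23|31)=-1; (−1)^{1·1·15}·(+1)^1·(-1)^1 = +1.
v=5: a=5^-3·(≡1), b=5^-3·(≡3) mod 5; (1|5)=+1, (3|5)=-1; (−1)^{-3·-3·2}·(+1)^-3·(-1)^-3 = -1.
v=11: a=11^2·(≡2), b=11^5·(≡4) mod 11; (2|11)=-1, (4|11)=+1; (−1)^{2·5·5}·(-1)^5·(+1)^2 = -1.
v=2: v_2(a)=-16, v_2(b)=-20; units ≡ 5, 3 (mod 8); ε·ε+αω+βω = 0·1+-16·1+-20·1 ≡ 0  ⇒  (a,b)_2 = +1.
|Ram(6045, 362597235)| = 4, even; anisotropic at {3, 5, 11, 19}.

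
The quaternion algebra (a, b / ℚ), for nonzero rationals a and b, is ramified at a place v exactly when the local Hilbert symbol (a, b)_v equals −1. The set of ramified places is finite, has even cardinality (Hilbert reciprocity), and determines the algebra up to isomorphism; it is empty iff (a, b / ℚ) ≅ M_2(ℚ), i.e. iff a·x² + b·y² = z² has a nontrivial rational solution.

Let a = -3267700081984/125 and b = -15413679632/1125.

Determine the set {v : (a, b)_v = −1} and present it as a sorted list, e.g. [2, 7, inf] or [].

Mod squares: a ≡ -90882545, b ≡ -1714765. Check v ∈ {∞, 2, 3, 5, 13, 23, 31, 37, 53}.
v=2: v_2(a)=6, v_2(b)=4; units ≡ 7, 3 (mod 8); ε·ε+αω+βω = 1·1+6·1+4·0 ≡ 1  ⇒  (a,b)_2 = -1.
v=5: a=5^-3·(≡1), b=5^-3·(≡2) mod 5; (1|5)=+1, (2|5)=-1; (−1)^{-3·-3·2}·(+1)^-3·(-1)^-3 = -1.
v=53: a=53^3·(≡3), b=53^2·(≡31) mod 53; (3|53)=-1, (31|53)=-1; (−1)^{3·2·26}·(-1)^2·(-1)^3 = -1.
v=∞: -90882545 < 0 and -1714765 < 0  ⇒  (a,b)_∞ = -1.
v=3: a=3^0·(≡1), b=3^-2·(≡2) mod 3; (1|3)=+1, (2|3)=-1; (−1)^{0·-2·1}·(+1)^-2·(-1)^0 = +1.
v=37: a=37^1·(≡4), b=37^1·(≡9) mod 37; (4|37)=+1, (9|37)=+1; (−1)^{1·1·18}·(+1)^1·(+1)^1 = +1.
v=31: a=31^1·(≡27), b=31^1·(≡18) mod 31; (27|31)=-1, (18|31)=+1; (−1)^{1·1·15}·(-1)^1·(+1)^1 = +1.
v=13: a=13^1·(≡7), b=13^1·(≡2) mod 13; (7|13)=-1, (2|13)=-1; (−1)^{1·1·6}·(-1)^1·(-1)^1 = +1.
v=23: a=23^1·(≡16), b=23^1·(≡7) mod 23; (16|23)=+1, (7|23)=-1; (−1)^{1·1·11}·(+1)^1·(-1)^1 = +1.
Ram(-90882545, -1714765) = {2, 5, 53, ∞}; no ℚ_2-point on the conic.

[2, 5, 53, inf]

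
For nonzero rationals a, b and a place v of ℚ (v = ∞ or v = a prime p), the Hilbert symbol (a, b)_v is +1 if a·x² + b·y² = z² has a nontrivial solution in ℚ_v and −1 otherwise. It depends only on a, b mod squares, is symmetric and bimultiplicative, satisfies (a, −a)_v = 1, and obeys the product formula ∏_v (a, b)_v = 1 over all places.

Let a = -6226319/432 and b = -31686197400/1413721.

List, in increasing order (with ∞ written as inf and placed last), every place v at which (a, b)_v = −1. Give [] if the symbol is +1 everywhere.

Mod squares: a ≡ -19437, b ≡ -806. Check v ∈ {∞, 2, 3, 5, 11, 13, 19, 29, 31, 41}.
v=29: a=29^0·(≡16), b=29^-2·(≡16) mod 29; (16|29)=+1, (16|29)=+1; (−1)^{0·-2·14}·(+1)^-2·(+1)^0 = +1.
v=2: v_2(a)=-4, v_2(b)=3; units ≡ 3, 5 (mod 8); ε·ε+αω+βω = 1·0+-4·1+3·1 ≡ 1  ⇒  (a,b)_2 = -1.
v=3: a=3^-3·(≡1), b=3^2·(≡1) mod 3; (1|3)=+1, (1|3)=+1; (−1)^{-3·2·1}·(+1)^2·(+1)^-3 = +1.
v=31: a=31^3·(≡27), b=31^1·(≡7) mod 31; (27|31)=-1, (7|31)=+1; (−1)^{3·1·15}·(-1)^1·(+1)^3 = +1.
v=∞: -19437 < 0 and -806 < 0  ⇒  (a,b)_∞ = -1.
v=41: a=41^0·(≡29), b=41^-2·(≡6) mod 41; (29|41)=-1, (6|41)=-1; (−1)^{0·-2·20}·(-1)^-2·(-1)^0 = +1.
v=13: a=13^0·(≡6), b=13^1·(≡10) mod 13; (6|13)=-1, (10|13)=+1; (−1)^{0·1·6}·(-1)^1·(+1)^0 = -1.
v=19: a=19^1·(≡13), b=19^2·(≡1) mod 19; (13|19)=-1, (1|19)=+1; (−1)^{1·2·9}·(-1)^2·(+1)^1 = +1.
v=11: a=11^1·(≡3), b=11^2·(≡10) mod 11; (3|11)=+1, (10|11)=-1; (−1)^{1·2·5}·(+1)^2·(-1)^1 = -1.
v=5: a=5^0·(≡3), b=5^2·(≡4) mod 5; (3|5)=-1, (4|5)=+1; (−1)^{0·2·2}·(-1)^2·(+1)^0 = +1.
|Ram(-19437, -806)| = 4, even; anisotropic at {2, 11, 13, ∞}.

[2, 11, 13, inf]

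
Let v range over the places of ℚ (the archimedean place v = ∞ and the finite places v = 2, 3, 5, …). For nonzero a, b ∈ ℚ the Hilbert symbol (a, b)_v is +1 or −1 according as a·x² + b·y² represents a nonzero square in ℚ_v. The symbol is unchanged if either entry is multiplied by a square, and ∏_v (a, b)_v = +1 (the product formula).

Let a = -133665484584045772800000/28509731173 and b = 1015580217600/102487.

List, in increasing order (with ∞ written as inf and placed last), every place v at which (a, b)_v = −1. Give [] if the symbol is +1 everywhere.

[2, 5, 13, 17]

(a, b) ≡ (-146965, 7) mod (ℚ^×)²; places V = {2, 3, 5, 7, 11, 13, 17, 19, ∞}.
(a,b)_13: α=3, u≡8; β=2, v≡5 (mod 13); (8|13)=-1, (5|13)=-1; sign (−1)^0·-1^2·-1^3 = -1.
(a,b)_11: α=-8, u≡2; β=-4, v≡2 (mod 11); (2|11)=-1, (2|11)=-1; sign (−1)^0·-1^-4·-1^-8 = +1.
(a,b)_∞: sgn(-146965)=−, sgn(7)=+, so +1.
(a,b)_2: α=26, β=8; u≡3, v≡7 (mod 8); ε(u)ε(v)=1·1, αω(v)=26·0, βω(u)=8·1; sum ≡ 1  ⇒  -1.
(a,b)_17: α=3, u≡9; β=2, v≡14 (mod 17); (9|17)=+1, (14|17)=-1; sign (−1)^0·+1^2·-1^3 = -1.
(a,b)_5: α=5, u≡3; β=2, v≡2 (mod 5); (3|5)=-1, (2|5)=-1; sign (−1)^0·-1^2·-1^5 = -1.
(a,b)_19: α=-1, u≡9; β=2, v≡7 (mod 19); (9|19)=+1, (7|19)=+1; sign (−1)^0·+1^2·+1^-1 = +1.
(a,b)_7: α=-1, u≡5; β=-1, v≡1 (mod 7); (5|7)=-1, (1|7)=+1; sign (−1)^1·-1^-1·+1^-1 = +1.
(a,b)_3: α=10, u≡2; β=2, v≡1 (mod 3); (2|3)=-1, (1|3)=+1; sign (−1)^0·-1^2·+1^10 = +1.
|Ram(-146965, 7)| = 4, even; anisotropic at {2, 5, 13, 17}.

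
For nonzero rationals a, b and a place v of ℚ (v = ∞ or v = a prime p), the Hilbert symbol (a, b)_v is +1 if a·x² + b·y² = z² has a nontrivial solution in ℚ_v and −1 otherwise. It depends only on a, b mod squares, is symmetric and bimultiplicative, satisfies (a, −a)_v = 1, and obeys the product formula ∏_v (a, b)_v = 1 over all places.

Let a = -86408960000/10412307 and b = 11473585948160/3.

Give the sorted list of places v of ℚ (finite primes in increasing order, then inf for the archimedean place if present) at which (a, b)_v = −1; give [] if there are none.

(a, b) ≡ (-1122, 3570) mod (ℚ^×)²; places V = {2, 3, 5, 7, 11, 17, 19, 23, ∞}.
(a,b)_2: α=11, β=9; u≡7, v≡1 (mod 8); ε(u)ε(v)=1·0, αω(v)=11·0, βω(u)=9·0; sum ≡ 0  ⇒  +1.
(a,b)_17: α=1, u≡9; β=3, v≡5 (mod 17); (9|17)=+1, (5|17)=-1; sign (−1)^0·+1^3·-1^1 = -1.
(a,b)_∞: sgn(-1122)=−, sgn(3570)=+, so +1.
(a,b)_11: α=1, u≡10; β=0, v≡2 (mod 11); (10|11)=-1, (2|11)=-1; sign (−1)^0·-1^0·-1^1 = -1.
(a,b)_3: α=-9, u≡1; β=-1, v≡2 (mod 3); (1|3)=+1, (2|3)=-1; sign (−1)^1·+1^-1·-1^-9 = +1.
(a,b)_7: α=0, u≡5; β=1, v≡6 (mod 7); (5|7)=-1, (6|7)=-1; sign (−1)^0·-1^1·-1^0 = -1.
(a,b)_5: α=4, u≡2; β=1, v≡4 (mod 5); (2|5)=-1, (4|5)=+1; sign (−1)^0·-1^1·+1^4 = -1.
(a,b)_19: α=2, u≡8; β=4, v≡11 (mod 19); (8|19)=-1, (11|19)=+1; sign (−1)^0·-1^4·+1^2 = +1.
(a,b)_23: α=-2, u≡20; β=0, v≡19 (mod 23); (20|23)=-1, (19|23)=-1; sign (−1)^0·-1^0·-1^-2 = +1.
(-1122, 3570 / ℚ) ramifies at {5, 7, 11, 17}: a division algebra.

[5, 7, 11, 17]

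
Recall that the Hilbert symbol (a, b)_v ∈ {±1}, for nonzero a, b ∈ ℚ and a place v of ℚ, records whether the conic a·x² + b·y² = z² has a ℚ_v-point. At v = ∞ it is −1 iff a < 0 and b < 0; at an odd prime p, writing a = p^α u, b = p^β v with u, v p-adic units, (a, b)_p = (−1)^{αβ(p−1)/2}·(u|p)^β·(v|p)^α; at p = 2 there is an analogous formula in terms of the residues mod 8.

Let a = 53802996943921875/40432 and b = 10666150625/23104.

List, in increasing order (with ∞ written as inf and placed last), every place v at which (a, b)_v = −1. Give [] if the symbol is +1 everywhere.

[17, 53]

(a, b) ≡ (47957, 17065841) mod (ℚ^×)²; places V = {2, 3, 5, 7, 13, 17, 19, 31, 47, 53, ∞}.
(a,b)_31: α=1, u≡18; β=1, v≡21 (mod 31); (18|31)=+1, (21|31)=-1; sign (−1)^1·+1^1·-1^1 = +1.
(a,b)_2: α=-4, β=-6; u≡5, v≡1 (mod 8); ε(u)ε(v)=0·0, αω(v)=-4·0, βω(u)=-6·1; sum ≡ 0  ⇒  +1.
(a,b)_7: α=-1, u≡6; β=0, v≡1 (mod 7); (6|7)=-1, (1|7)=+1; sign (−1)^0·-1^0·+1^-1 = +1.
(a,b)_53: α=2, u≡20; β=1, v≡34 (mod 53); (20|53)=-1, (34|53)=-1; sign (−1)^0·-1^1·-1^2 = -1.
(a,b)_13: α=1, u≡4; β=1, v≡10 (mod 13); (4|13)=+1, (10|13)=+1; sign (−1)^0·+1^1·+1^1 = +1.
(a,b)_17: α=1, u≡13; β=1, v≡10 (mod 17); (13|17)=+1, (10|17)=-1; sign (−1)^0·+1^1·-1^1 = -1.
(a,b)_19: α=-2, u≡9; β=-2, v≡10 (mod 19); (9|19)=+1, (10|19)=-1; sign (−1)^0·+1^-2·-1^-2 = +1.
(a,b)_47: α=2, u≡32; β=1, v≡18 (mod 47); (32|47)=+1, (18|47)=+1; sign (−1)^0·+1^1·+1^2 = +1.
(a,b)_∞: sgn(47957)=+, sgn(17065841)=+, so +1.
(a,b)_5: α=6, u≡3; β=4, v≡4 (mod 5); (3|5)=-1, (4|5)=+1; sign (−1)^0·-1^4·+1^6 = +1.
(a,b)_3: α=4, u≡2; β=0, v≡2 (mod 3); (2|3)=-1, (2|3)=-1; sign (−1)^0·-1^0·-1^4 = +1.
Ram(47957, 17065841) = {17, 53}; no ℚ_17-point on the conic.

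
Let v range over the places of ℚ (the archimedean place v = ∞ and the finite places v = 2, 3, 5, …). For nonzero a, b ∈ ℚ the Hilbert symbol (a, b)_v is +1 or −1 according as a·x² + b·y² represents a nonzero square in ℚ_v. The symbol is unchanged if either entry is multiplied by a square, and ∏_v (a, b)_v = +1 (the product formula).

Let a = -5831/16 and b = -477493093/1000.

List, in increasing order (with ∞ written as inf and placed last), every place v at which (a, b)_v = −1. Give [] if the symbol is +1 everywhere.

[11, inf]

Mod squares: a ≡ -119, b ≡ -57970. Check v ∈ {∞, 2, 5, 7, 11, 17, 31, 41}.
v=5: a=5^0·(≡4), b=5^-3·(≡4) mod 5; (4|5)=+1, (4|5)=+1; (−1)^{0·-3·2}·(+1)^-3·(+1)^0 = +1.
v=41: a=41^0·(≡2), b=41^2·(≡33) mod 41; (2|41)=+1, (33|41)=+1; (−1)^{0·2·20}·(+1)^2·(+1)^0 = +1.
v=2: v_2(a)=-4, v_2(b)=-3; units ≡ 1, 7 (mod 8); ε·ε+αω+βω = 0·1+-4·0+-3·0 ≡ 0  ⇒  (a,b)_2 = +1.
v=31: a=31^0·(≡25), b=31^1·(≡23) mod 31; (25|31)=+1, (23|31)=-1; (−1)^{0·1·15}·(+1)^1·(-1)^0 = +1.
v=∞: -119 < 0 and -57970 < 0  ⇒  (a,b)_∞ = -1.
v=11: a=11^0·(≡2), b=11^1·(≡10) mod 11; (2|11)=-1, (10|11)=-1; (−1)^{0·1·5}·(-1)^1·(-1)^0 = -1.
v=7: a=7^3·(≡2), b=7^2·(≡1) mod 7; (2|7)=+1, (1|7)=+1; (−1)^{3·2·3}·(+1)^2·(+1)^3 = +1.
v=17: a=17^1·(≡3), b=17^1·(≡7) mod 17; (3|17)=-1, (7|17)=-1; (−1)^{1·1·8}·(-1)^1·(-1)^1 = +1.
|Ram(-119, -57970)| = 2, even; anisotropic at {11, ∞}.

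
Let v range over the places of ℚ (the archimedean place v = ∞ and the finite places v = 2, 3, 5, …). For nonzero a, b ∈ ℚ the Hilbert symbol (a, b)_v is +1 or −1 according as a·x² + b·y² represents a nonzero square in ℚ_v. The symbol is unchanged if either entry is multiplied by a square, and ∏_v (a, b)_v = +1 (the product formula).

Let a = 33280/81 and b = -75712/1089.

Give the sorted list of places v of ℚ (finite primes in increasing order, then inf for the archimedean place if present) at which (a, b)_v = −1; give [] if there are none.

[5, 13]

(a, b) ≡ (130, -7) mod (ℚ^×)²; places V = {2, 3, 5, 7, 11, 13, ∞}.
(a,b)_5: α=1, u≡1; β=0, v≡2 (mod 5); (1|5)=+1, (2|5)=-1; sign (−1)^0·+1^0·-1^1 = -1.
(a,b)_2: α=9, β=6; u≡1, v≡1 (mod 8); ε(u)ε(v)=0·0, αω(v)=9·0, βω(u)=6·0; sum ≡ 0  ⇒  +1.
(a,b)_∞: sgn(130)=+, sgn(-7)=−, so +1.
(a,b)_3: α=-4, u≡1; β=-2, v≡2 (mod 3); (1|3)=+1, (2|3)=-1; sign (−1)^0·+1^-2·-1^-4 = +1.
(a,b)_11: α=0, u≡4; β=-2, v≡5 (mod 11); (4|11)=+1, (5|11)=+1; sign (−1)^0·+1^-2·+1^0 = +1.
(a,b)_13: α=1, u≡4; β=2, v≡2 (mod 13); (4|13)=+1, (2|13)=-1; sign (−1)^0·+1^2·-1^1 = -1.
(a,b)_7: α=0, u≡4; β=1, v≡5 (mod 7); (4|7)=+1, (5|7)=-1; sign (−1)^0·+1^1·-1^0 = +1.
(130, -7 / ℚ) ramifies at {5, 13}: a division algebra.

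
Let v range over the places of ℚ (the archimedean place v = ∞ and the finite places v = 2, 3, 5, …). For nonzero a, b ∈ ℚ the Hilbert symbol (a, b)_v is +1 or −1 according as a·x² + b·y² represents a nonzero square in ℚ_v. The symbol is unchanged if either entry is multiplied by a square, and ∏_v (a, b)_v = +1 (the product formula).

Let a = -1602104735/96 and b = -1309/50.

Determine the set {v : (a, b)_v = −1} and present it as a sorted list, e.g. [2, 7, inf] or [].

[2, 5, 17, inf]

Mod squares: a ≡ -5610, b ≡ -2618. Check v ∈ {∞, 2, 3, 5, 7, 11, 17}.
v=7: a=7^2·(≡1), b=7^1·(≡2) mod 7; (1|7)=+1, (2|7)=+1; (−1)^{2·1·3}·(+1)^1·(+1)^2 = +1.
v=5: a=5^1·(≡3), b=5^-2·(≡3) mod 5; (3|5)=-1, (3|5)=-1; (−1)^{1·-2·2}·(-1)^-2·(-1)^1 = -1.
v=3: a=3^-1·(≡2), b=3^0·(≡1) mod 3; (2|3)=-1, (1|3)=+1; (−1)^{-1·0·1}·(-1)^0·(+1)^-1 = +1.
v=2: v_2(a)=-5, v_2(b)=-1; units ≡ 3, 3 (mod 8); ε·ε+αω+βω = 1·1+-5·1+-1·1 ≡ 1  ⇒  (a,b)_2 = -1.
v=∞: -5610 < 0 and -2618 < 0  ⇒  (a,b)_∞ = -1.
v=11: a=11^3·(≡7), b=11^1·(≡4) mod 11; (7|11)=-1, (4|11)=+1; (−1)^{3·1·5}·(-1)^1·(+1)^3 = +1.
v=17: a=17^3·(≡3), b=17^1·(≡9) mod 17; (3|17)=-1, (9|17)=+1; (−1)^{3·1·8}·(-1)^1·(+1)^3 = -1.
(-5610, -2618 / ℚ) ramifies at {2, 5, 17, ∞}: a division algebra.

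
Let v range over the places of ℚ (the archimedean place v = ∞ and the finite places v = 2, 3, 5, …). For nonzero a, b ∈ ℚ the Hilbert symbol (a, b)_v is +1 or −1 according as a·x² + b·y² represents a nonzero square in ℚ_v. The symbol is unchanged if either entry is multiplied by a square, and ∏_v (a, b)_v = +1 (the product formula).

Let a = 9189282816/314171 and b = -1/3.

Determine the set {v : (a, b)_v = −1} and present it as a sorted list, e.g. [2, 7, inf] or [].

Mod squares: a ≡ 24871, b ≡ -3. Check v ∈ {∞, 2, 3, 7, 11, 13, 17, 19}.
v=17: a=17^1·(≡16), b=17^0·(≡11) mod 17; (16|17)=+1, (11|17)=-1; (−1)^{1·0·8}·(+1)^0·(-1)^1 = -1.
v=3: a=3^4·(≡1), b=3^-1·(≡2) mod 3; (1|3)=+1, (2|3)=-1; (−1)^{4·-1·1}·(+1)^-1·(-1)^4 = +1.
v=11: a=11^-1·(≡2), b=11^0·(≡7) mod 11; (2|11)=-1, (7|11)=-1; (−1)^{-1·0·5}·(-1)^0·(-1)^-1 = -1.
v=∞: 24871 > 0 and -3 < 0  ⇒  (a,b)_∞ = +1.
v=7: a=7^3·(≡2), b=7^0·(≡2) mod 7; (2|7)=+1, (2|7)=+1; (−1)^{3·0·3}·(+1)^0·(+1)^3 = +1.
v=2: v_2(a)=10, v_2(b)=0; units ≡ 7, 5 (mod 8); ε·ε+αω+βω = 1·0+10·1+0·0 ≡ 0  ⇒  (a,b)_2 = +1.
v=19: a=19^1·(≡16), b=19^0·(≡6) mod 19; (16|19)=+1, (6|19)=+1; (−1)^{1·0·9}·(+1)^0·(+1)^1 = +1.
v=13: a=13^-4·(≡7), b=13^0·(≡4) mod 13; (7|13)=-1, (4|13)=+1; (−1)^{-4·0·6}·(-1)^0·(+1)^-4 = +1.
(24871, -3 / ℚ) ramifies at {11, 17}: a division algebra.

[11, 17]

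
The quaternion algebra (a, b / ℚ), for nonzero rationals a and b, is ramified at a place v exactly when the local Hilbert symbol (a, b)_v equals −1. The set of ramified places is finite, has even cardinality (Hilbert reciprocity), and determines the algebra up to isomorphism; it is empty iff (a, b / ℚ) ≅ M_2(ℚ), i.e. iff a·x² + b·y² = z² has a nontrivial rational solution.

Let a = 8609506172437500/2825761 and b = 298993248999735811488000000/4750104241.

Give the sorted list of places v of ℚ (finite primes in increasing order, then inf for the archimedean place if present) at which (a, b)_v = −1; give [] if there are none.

(a, b) ≡ (6479, 58) mod (ℚ^×)²; places V = {2, 3, 5, 11, 19, 29, 31, 41, 53, ∞}.
(a,b)_31: α=1, u≡24; β=2, v≡26 (mod 31); (24|31)=-1, (26|31)=-1; sign (−1)^0·-1^2·-1^1 = -1.
(a,b)_53: α=2, u≡29; β=2, v≡32 (mod 53); (29|53)=+1, (32|53)=-1; sign (−1)^0·+1^2·-1^2 = +1.
(a,b)_2: α=2, β=11; u≡7, v≡5 (mod 8); ε(u)ε(v)=1·0, αω(v)=2·1, βω(u)=11·0; sum ≡ 0  ⇒  +1.
(a,b)_5: α=6, u≡1; β=6, v≡2 (mod 5); (1|5)=+1, (2|5)=-1; sign (−1)^0·+1^6·-1^6 = +1.
(a,b)_29: α=2, u≡15; β=3, v≡26 (mod 29); (15|29)=-1, (26|29)=-1; sign (−1)^0·-1^3·-1^2 = -1.
(a,b)_11: α=1, u≡10; β=2, v≡1 (mod 11); (10|11)=-1, (1|11)=+1; sign (−1)^0·-1^2·+1^1 = +1.
(a,b)_3: α=2, u≡2; β=2, v≡1 (mod 3); (2|3)=-1, (1|3)=+1; sign (−1)^0·-1^2·+1^2 = +1.
(a,b)_∞: sgn(6479)=+, sgn(58)=+, so +1.
(a,b)_41: α=-4, u≡36; β=-6, v≡35 (mod 41); (36|41)=+1, (35|41)=-1; sign (−1)^0·+1^-6·-1^-4 = +1.
(a,b)_19: α=1, u≡15; β=4, v≡4 (mod 19); (15|19)=-1, (4|19)=+1; sign (−1)^0·-1^4·+1^1 = +1.
Ram(6479, 58) = {29, 31}; no ℚ_29-point on the conic.

[29, 31]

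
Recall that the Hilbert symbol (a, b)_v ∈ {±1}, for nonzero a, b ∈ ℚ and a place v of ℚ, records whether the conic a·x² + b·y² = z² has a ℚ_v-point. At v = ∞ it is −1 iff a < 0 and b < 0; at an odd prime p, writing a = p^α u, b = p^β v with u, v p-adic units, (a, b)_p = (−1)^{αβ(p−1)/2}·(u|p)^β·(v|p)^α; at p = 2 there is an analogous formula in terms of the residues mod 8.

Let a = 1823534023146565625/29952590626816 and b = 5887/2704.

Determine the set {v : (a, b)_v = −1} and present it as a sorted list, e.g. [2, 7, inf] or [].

(a, b) ≡ (5945, 7) mod (ℚ^×)²; places V = {2, 5, 7, 11, 13, 17, 23, 29, 41, ∞}.
(a,b)_∞: sgn(5945)=+, sgn(7)=+, so +1.
(a,b)_11: α=-2, u≡9; β=0, v≡10 (mod 11); (9|11)=+1, (10|11)=-1; sign (−1)^0·+1^0·-1^-2 = +1.
(a,b)_2: α=-14, β=-4; u≡1, v≡7 (mod 8); ε(u)ε(v)=0·1, αω(v)=-14·0, βω(u)=-4·0; sum ≡ 0  ⇒  +1.
(a,b)_13: α=-4, u≡12; β=-2, v≡8 (mod 13); (12|13)=+1, (8|13)=-1; sign (−1)^0·+1^-2·-1^-4 = +1.
(a,b)_29: α=5, u≡8; β=2, v≡1 (mod 29); (8|29)=-1, (1|29)=+1; sign (−1)^0·-1^2·+1^5 = +1.
(a,b)_41: α=1, u≡6; β=0, v≡29 (mod 41); (6|41)=-1, (29|41)=-1; sign (−1)^0·-1^0·-1^1 = -1.
(a,b)_17: α=2, u≡3; β=0, v≡5 (mod 17); (3|17)=-1, (5|17)=-1; sign (−1)^0·-1^0·-1^2 = +1.
(a,b)_23: α=-2, u≡17; β=0, v≡7 (mod 23); (17|23)=-1, (7|23)=-1; sign (−1)^0·-1^0·-1^-2 = +1.
(a,b)_5: α=5, u≡1; β=0, v≡3 (mod 5); (1|5)=+1, (3|5)=-1; sign (−1)^0·+1^0·-1^5 = -1.
(a,b)_7: α=4, u≡2; β=1, v≡4 (mod 7); (2|7)=+1, (4|7)=+1; sign (−1)^0·+1^1·+1^4 = +1.
|Ram(5945, 7)| = 2, even; anisotropic at {5, 41}.

[5, 41]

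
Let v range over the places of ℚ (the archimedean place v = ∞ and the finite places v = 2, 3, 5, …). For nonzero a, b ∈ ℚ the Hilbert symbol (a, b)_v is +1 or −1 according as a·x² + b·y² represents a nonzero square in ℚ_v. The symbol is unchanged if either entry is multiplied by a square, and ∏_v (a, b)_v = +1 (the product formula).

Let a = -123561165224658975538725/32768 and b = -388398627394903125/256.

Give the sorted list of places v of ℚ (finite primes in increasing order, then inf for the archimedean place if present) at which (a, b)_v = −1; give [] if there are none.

[3, 5, 7, 17, 19, inf]

Mod squares: a ≡ -56258202, b ≡ -23205. Check v ∈ {∞, 2, 3, 5, 7, 11, 13, 17, 19, 29}.
v=11: a=11^3·(≡10), b=11^2·(≡1) mod 11; (10|11)=-1, (1|11)=+1; (−1)^{3·2·5}·(-1)^2·(+1)^3 = +1.
v=29: a=29^3·(≡26), b=29^2·(≡13) mod 29; (26|29)=-1, (13|29)=+1; (−1)^{3·2·14}·(-1)^2·(+1)^3 = +1.
v=5: a=5^2·(≡2), b=5^5·(≡1) mod 5; (2|5)=-1, (1|5)=+1; (−1)^{2·5·2}·(-1)^5·(+1)^2 = -1.
v=17: a=17^1·(≡13), b=17^1·(≡7) mod 17; (13|17)=+1, (7|17)=-1; (−1)^{1·1·8}·(+1)^1·(-1)^1 = -1.
v=19: a=19^3·(≡13), b=19^2·(≡10) mod 19; (13|19)=-1, (10|19)=-1; (−1)^{3·2·9}·(-1)^2·(-1)^3 = -1.
v=7: a=7^1·(≡5), b=7^1·(≡5) mod 7; (5|7)=-1, (5|7)=-1; (−1)^{1·1·3}·(-1)^1·(-1)^1 = -1.
v=∞: -56258202 < 0 and -23205 < 0  ⇒  (a,b)_∞ = -1.
v=2: v_2(a)=-15, v_2(b)=-8; units ≡ 3, 3 (mod 8); ε·ε+αω+βω = 1·1+-15·1+-8·1 ≡ 0  ⇒  (a,b)_2 = +1.
v=13: a=13^1·(≡10), b=13^1·(≡9) mod 13; (10|13)=+1, (9|13)=+1; (−1)^{1·1·6}·(+1)^1·(+1)^1 = +1.
v=3: a=3^15·(≡2), b=3^7·(≡2) mod 3; (2|3)=-1, (2|3)=-1; (−1)^{15·7·1}·(-1)^7·(-1)^15 = -1.
(-56258202, -23205 / ℚ) ramifies at {3, 5, 7, 17, 19, ∞}: a division algebra.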